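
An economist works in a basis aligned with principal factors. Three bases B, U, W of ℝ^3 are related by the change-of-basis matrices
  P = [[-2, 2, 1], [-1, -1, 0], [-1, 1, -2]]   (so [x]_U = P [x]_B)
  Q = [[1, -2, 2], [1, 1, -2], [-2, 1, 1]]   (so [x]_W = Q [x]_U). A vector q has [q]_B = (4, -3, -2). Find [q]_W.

Apply P to get U-coordinates (-16, -1, -3), then Q to get W-coordinates.
The result is [q]_W = (-20, -11, 28).

(-20, -11, 28)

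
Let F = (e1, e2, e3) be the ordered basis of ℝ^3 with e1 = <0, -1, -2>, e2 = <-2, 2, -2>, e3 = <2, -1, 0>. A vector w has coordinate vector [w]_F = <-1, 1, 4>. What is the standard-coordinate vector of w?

w = M [w]_F, where M has columns e1, ..., e3.
Carrying out the matrix-vector product, w = <6, -1, 0>.

<6, -1, 0>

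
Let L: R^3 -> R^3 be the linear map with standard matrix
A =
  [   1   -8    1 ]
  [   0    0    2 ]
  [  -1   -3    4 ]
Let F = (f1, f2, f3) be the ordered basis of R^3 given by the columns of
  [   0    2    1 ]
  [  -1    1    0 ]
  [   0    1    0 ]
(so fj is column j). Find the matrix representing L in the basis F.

With P the matrix whose columns are f1, ..., f3, [L]_F = P^(-1) A P.
Column by column: L(f1) = A f1 = [8, 0, 3]; its F-coordinates [3, 3, 2] give column 1.
Continuing for each basis vector yields [L]_F = [[3, -3, -1], [3, -1, -1], [2, -3, 3]].

[[3, -3, -1], [3, -1, -1], [2, -3, 3]]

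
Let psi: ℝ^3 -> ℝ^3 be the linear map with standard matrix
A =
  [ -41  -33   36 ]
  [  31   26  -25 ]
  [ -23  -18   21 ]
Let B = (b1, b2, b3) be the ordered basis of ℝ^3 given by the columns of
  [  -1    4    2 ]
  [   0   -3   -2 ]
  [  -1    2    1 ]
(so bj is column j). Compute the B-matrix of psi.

With P the matrix whose columns are b1, ..., b3, [psi]_B = P^(-1) A P.
Column by column: psi(b1) = A b1 = (5, -6, 2); its B-coordinates (1, 0, 3) give column 1.
Continuing for each basis vector yields [psi]_B = [[1, -1, -2], [0, 2, 3], [3, -1, 3]].

[[1, -1, -2], [0, 2, 3], [3, -1, 3]]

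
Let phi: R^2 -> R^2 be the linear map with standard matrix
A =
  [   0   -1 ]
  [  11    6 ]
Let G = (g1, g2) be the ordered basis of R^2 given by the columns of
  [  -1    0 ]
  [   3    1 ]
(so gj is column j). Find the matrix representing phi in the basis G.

[[3, 1], [-2, 3]]

With P the matrix whose columns are g1, g2, [phi]_G = P^(-1) A P.
Column by column: phi(g1) = A g1 = (-3, 7); its G-coordinates (3, -2) give column 1.
Continuing for each basis vector yields [phi]_G = [[3, 1], [-2, 3]].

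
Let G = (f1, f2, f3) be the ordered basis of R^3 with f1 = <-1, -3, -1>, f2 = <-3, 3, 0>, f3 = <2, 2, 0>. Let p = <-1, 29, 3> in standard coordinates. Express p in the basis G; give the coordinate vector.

<-3, 4, 4>

[p]_G is the unique c with M c = p, where M has columns f1, ..., f3.
Row-reducing the augmented matrix [M | p] gives c = (-3, 4, 4).
Check: -3f1 + 4f2 + 4f3 = <-1, 29, 3>.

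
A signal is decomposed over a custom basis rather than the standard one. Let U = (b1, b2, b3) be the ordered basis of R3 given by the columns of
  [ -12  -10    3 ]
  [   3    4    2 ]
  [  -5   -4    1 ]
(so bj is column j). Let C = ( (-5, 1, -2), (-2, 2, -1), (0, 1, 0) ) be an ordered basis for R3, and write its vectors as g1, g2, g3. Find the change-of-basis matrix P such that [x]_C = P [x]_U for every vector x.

[[2, 2, -1], [1, 0, 1], [-1, 2, 1]]

Take x = bj: its U-coordinates are the j-th standard unit vector, so P e_j — column j of P — equals [bj]_C.
b1 = 2g1 + g2 - g3, giving column 1 = (2, 1, -1); repeating for each j gives P = [[2, 2, -1], [1, 0, 1], [-1, 2, 1]].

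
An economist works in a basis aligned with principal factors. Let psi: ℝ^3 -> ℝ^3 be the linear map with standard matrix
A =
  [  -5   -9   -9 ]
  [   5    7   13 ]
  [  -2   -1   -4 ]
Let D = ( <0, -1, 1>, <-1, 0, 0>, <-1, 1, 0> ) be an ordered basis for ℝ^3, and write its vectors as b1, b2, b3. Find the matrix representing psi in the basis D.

Let P have columns b1, ..., b3. Then [psi]_D = P^(-1) A P.
Here det P = -1, so P^(-1) is integer; computing A P first and then P^(-1)(A P) gives [[-3, 2, 1], [-3, -2, 1], [3, -3, 3]].

[[-3, 2, 1], [-3, -2, 1], [3, -3, 3]]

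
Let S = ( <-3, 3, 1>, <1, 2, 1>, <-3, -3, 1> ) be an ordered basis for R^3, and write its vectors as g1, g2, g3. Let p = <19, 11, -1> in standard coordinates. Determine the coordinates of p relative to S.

Write p = c_1 g1 + ... + c_3 g3 and solve for the c_i.
Row-reducing the augmented matrix [M | p] gives c = (-2, 4, -3).
Check: -2g1 + 4g2 - 3g3 = <19, 11, -1>.

<-2, 4, -3>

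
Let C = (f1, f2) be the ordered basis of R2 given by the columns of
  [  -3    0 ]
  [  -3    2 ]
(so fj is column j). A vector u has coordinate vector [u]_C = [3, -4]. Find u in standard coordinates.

The coordinates say u = 3f1 - 4f2; adding the scaled basis vectors gives [-9, -17].

[-9, -17]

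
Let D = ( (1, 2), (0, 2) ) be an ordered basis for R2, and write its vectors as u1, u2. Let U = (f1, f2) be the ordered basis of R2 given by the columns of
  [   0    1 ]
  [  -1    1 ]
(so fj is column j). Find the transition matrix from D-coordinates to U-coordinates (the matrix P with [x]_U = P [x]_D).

[[-1, -2], [1, 0]]

Column j of P is [uj]_U, since P maps D-coordinates to U-coordinates.
Expressing u1 in U: u1 = -f1 + f2, so column 1 of P is (-1, 1).
Doing the same for each uj gives P = [[-1, -2], [1, 0]].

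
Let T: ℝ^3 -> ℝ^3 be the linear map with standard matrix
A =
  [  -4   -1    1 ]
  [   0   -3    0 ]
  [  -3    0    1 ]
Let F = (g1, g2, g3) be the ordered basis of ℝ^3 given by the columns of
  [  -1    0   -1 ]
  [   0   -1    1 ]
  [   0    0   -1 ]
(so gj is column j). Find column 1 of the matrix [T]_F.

Column 1 of [T]_F is the F-coordinate vector of T(g1).
In standard coordinates T(g1) = A g1 = [4, 0, 3].
Converting to F: [4, 0, 3] = -g1 - 3g2 - 3g3, so the coordinate vector is [-1, -3, -3].

[-1, -3, -3]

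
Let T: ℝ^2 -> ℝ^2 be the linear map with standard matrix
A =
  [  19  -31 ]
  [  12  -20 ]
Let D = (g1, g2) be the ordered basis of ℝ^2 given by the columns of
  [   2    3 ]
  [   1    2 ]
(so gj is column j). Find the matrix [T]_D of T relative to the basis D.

[[2, 2], [1, -3]]

Let P have columns g1, g2. Then [T]_D = P^(-1) A P.
Here det P = 1, so P^(-1) is integer; computing A P first and then P^(-1)(A P) gives [[2, 2], [1, -3]].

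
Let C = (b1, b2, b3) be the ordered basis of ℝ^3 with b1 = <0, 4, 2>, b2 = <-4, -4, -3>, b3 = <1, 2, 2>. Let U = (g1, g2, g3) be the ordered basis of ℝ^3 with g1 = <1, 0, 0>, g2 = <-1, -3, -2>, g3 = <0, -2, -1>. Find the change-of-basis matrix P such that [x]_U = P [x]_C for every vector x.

[[0, -2, -1], [0, 2, -2], [-2, -1, 2]]

Let M have columns bj and N have columns gj. Then for every x, N [x]_U = x = M [x]_C, so P = N^(-1) M.
Since det N = -1, N^(-1) has integer entries; multiplying gives P = [[0, -2, -1], [0, 2, -2], [-2, -1, 2]].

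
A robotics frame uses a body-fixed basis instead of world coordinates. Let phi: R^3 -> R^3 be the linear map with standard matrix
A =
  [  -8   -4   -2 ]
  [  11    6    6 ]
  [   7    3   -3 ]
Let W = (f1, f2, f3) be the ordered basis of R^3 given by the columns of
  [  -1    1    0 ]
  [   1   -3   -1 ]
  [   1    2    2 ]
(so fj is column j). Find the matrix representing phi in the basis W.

Let P have columns f1, ..., f3. Then [phi]_W = P^(-1) A P.
Here det P = 1, so P^(-1) is integer; computing A P first and then P^(-1)(A P) gives [[-3, -2, -3], [-1, -2, -3], [-1, -1, 0]].

[[-3, -2, -3], [-1, -2, -3], [-1, -1, 0]]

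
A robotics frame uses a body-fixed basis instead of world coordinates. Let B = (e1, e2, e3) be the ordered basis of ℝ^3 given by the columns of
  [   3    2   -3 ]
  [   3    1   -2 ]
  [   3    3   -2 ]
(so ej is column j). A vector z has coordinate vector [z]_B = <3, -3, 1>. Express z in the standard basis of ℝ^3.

<0, 4, -2>

z = M [z]_B, where M has columns e1, ..., e3.
Carrying out the matrix-vector product, z = <0, 4, -2>.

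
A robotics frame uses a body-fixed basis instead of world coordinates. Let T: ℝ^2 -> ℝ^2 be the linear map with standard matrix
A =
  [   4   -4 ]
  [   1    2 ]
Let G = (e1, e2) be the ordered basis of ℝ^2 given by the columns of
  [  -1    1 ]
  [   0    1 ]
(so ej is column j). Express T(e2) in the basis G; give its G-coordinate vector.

Column 2 of [T]_G is the G-coordinate vector of T(e2).
In standard coordinates T(e2) = A e2 = (0, 3).
Converting to G: (0, 3) = 3e1 + 3e2, so the coordinate vector is (3, 3).

(3, 3)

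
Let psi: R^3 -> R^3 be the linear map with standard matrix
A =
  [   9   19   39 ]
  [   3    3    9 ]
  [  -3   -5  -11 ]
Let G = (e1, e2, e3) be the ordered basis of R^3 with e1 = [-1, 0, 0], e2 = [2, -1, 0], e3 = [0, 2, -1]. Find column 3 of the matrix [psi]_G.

[3, 1, -1]

Column 3 of [psi]_G is the G-coordinate vector of psi(e3).
In standard coordinates psi(e3) = A e3 = [-1, -3, 1].
Converting to G: [-1, -3, 1] = 3e1 + e2 - e3, so the coordinate vector is [3, 1, -1].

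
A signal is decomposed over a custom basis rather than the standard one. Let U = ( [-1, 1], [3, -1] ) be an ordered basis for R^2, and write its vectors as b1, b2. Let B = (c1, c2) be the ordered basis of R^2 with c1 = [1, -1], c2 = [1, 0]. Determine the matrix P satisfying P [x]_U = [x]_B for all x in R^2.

Column j of P is [bj]_B, since P maps U-coordinates to B-coordinates.
Expressing b1 in B: b1 = -c1 + 0·c2, so column 1 of P is [-1, 0].
Doing the same for each bj gives P = [[-1, 1], [0, 2]].

[[-1, 1], [0, 2]]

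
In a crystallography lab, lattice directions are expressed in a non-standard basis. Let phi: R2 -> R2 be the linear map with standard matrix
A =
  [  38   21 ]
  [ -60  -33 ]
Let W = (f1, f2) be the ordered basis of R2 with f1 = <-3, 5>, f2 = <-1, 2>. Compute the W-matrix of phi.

Let P have columns f1, f2. Then [phi]_W = P^(-1) A P.
Here det P = -1, so P^(-1) is integer; computing A P first and then P^(-1)(A P) gives [[3, -2], [0, 2]].

[[3, -2], [0, 2]]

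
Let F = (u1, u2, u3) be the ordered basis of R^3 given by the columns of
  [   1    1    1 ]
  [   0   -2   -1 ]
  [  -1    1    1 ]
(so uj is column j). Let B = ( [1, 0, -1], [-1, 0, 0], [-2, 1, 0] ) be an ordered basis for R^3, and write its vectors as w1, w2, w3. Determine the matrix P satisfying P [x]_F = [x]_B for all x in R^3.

Let M have columns uj and N have columns wj. Then for every x, N [x]_B = x = M [x]_F, so P = N^(-1) M.
Since det N = 1, N^(-1) has integer entries; multiplying gives P = [[1, -1, -1], [0, 2, 0], [0, -2, -1]].

[[1, -1, -1], [0, 2, 0], [0, -2, -1]]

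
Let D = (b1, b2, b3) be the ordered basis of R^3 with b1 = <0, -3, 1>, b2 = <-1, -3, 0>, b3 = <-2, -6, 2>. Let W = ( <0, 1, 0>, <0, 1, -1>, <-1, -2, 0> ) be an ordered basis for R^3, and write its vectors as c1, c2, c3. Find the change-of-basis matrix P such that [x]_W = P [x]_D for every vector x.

[[-2, -1, 0], [-1, 0, -2], [0, 1, 2]]

Let M have columns bj and N have columns cj. Then for every x, N [x]_W = x = M [x]_D, so P = N^(-1) M.
Since det N = 1, N^(-1) has integer entries; multiplying gives P = [[-2, -1, 0], [-1, 0, -2], [0, 1, 2]].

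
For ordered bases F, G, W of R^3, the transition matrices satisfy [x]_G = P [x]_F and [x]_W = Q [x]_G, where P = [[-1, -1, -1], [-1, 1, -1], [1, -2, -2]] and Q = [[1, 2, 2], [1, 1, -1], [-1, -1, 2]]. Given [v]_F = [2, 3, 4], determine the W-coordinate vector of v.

[-39, 0, -12]

Composing the changes, [v]_W = Q P [v]_F.
Q P = [[-1, -3, -7], [-3, 2, 0], [4, -4, -2]]; applying this to [2, 3, 4] gives [-39, 0, -12].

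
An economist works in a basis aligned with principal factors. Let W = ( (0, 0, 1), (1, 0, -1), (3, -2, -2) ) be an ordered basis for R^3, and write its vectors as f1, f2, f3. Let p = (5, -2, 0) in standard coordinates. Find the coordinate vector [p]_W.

(4, 2, 1)

Write p = c_1 f1 + ... + c_3 f3 and solve for the c_i.
Gaussian elimination on [M | p] yields c = (4, 2, 1).
Check: 4f1 + 2f2 + f3 = (5, -2, 0).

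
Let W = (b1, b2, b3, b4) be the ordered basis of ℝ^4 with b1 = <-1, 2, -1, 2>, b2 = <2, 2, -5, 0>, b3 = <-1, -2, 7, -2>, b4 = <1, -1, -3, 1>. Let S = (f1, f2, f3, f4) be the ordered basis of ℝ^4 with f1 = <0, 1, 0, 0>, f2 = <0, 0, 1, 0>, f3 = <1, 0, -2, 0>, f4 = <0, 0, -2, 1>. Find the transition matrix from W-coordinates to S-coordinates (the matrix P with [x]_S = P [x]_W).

Let M have columns bj and N have columns fj. Then for every x, N [x]_S = x = M [x]_W, so P = N^(-1) M.
Since det N = 1, N^(-1) has integer entries; multiplying gives P = [[2, 2, -2, -1], [1, -1, 1, 1], [-1, 2, -1, 1], [2, 0, -2, 1]].

[[2, 2, -2, -1], [1, -1, 1, 1], [-1, 2, -1, 1], [2, 0, -2, 1]]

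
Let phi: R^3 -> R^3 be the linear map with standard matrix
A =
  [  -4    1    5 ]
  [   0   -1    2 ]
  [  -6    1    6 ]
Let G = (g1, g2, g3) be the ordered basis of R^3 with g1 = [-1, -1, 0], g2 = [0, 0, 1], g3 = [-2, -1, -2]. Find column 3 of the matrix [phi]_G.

Column 3 of [phi]_G is the G-coordinate vector of phi(g3).
In standard coordinates phi(g3) = A g3 = [-3, -3, -1].
Converting to G: [-3, -3, -1] = 3g1 - g2 + 0·g3, so the coordinate vector is [3, -1, 0].

[3, -1, 0]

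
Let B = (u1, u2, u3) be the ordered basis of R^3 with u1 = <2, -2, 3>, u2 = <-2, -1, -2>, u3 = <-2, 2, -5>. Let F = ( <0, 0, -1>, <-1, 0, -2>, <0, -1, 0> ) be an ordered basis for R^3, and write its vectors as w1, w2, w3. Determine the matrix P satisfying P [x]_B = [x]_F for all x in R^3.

[[1, -2, 1], [-2, 2, 2], [2, 1, -2]]

Column j of P is [uj]_F, since P maps B-coordinates to F-coordinates.
Expressing u1 in F: u1 = w1 - 2w2 + 2w3, so column 1 of P is <1, -2, 2>.
Doing the same for each uj gives P = [[1, -2, 1], [-2, 2, 2], [2, 1, -2]].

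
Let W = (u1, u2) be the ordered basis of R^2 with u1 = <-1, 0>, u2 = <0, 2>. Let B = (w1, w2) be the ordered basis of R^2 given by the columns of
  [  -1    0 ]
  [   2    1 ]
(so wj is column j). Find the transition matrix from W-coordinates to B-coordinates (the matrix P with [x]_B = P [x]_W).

[[1, 0], [-2, 2]]

Column j of P is [uj]_B, since P maps W-coordinates to B-coordinates.
Expressing u1 in B: u1 = w1 - 2w2, so column 1 of P is <1, -2>.
Doing the same for each uj gives P = [[1, 0], [-2, 2]].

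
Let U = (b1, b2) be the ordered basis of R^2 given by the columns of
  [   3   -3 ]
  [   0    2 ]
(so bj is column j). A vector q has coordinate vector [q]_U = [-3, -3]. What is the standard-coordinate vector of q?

q = M [q]_U, where M has columns b1, b2.
Carrying out the matrix-vector product, q = [0, -6].

[0, -6]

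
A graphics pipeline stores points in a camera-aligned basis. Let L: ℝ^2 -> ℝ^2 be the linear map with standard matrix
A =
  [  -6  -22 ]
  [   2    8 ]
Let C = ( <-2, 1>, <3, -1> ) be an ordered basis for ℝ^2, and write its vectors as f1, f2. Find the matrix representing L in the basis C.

[[2, -2], [-2, 0]]

With P the matrix whose columns are f1, f2, [L]_C = P^(-1) A P.
Column by column: L(f1) = A f1 = <-10, 4>; its C-coordinates <2, -2> give column 1.
Continuing for each basis vector yields [L]_C = [[2, -2], [-2, 0]].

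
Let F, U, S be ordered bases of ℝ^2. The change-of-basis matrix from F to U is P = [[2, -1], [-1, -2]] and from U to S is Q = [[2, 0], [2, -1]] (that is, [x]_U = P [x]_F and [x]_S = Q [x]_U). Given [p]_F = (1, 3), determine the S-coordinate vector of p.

Apply P to get U-coordinates (-1, -7), then Q to get S-coordinates.
The result is [p]_S = (-2, 5).

(-2, 5)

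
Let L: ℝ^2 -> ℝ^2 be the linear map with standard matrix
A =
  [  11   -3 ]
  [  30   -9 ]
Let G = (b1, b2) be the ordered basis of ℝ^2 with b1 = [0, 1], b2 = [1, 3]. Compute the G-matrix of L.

[[0, -3], [-3, 2]]

Let P have columns b1, b2. Then [L]_G = P^(-1) A P.
Here det P = -1, so P^(-1) is integer; computing A P first and then P^(-1)(A P) gives [[0, -3], [-3, 2]].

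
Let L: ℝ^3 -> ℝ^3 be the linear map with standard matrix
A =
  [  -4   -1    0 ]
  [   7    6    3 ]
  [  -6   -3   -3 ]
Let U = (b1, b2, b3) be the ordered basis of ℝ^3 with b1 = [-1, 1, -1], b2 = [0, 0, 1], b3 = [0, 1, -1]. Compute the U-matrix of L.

[[-3, 0, 1], [2, 0, 3], [-1, 3, 2]]

The j-th column of [L]_U is [L(bj)]_U.
L(b1) = A b1 = [3, -4, 6] = -3b1 + 2b2 - b3, so column 1 is [-3, 2, -1].
Repeating for b2, b3 and assembling the columns gives [[-3, 0, 1], [2, 0, 3], [-1, 3, 2]].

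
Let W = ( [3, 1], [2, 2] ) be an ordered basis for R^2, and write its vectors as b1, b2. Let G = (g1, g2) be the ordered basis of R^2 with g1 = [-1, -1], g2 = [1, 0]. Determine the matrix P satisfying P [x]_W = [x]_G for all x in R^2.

[[-1, -2], [2, 0]]

Take x = bj: its W-coordinates are the j-th standard unit vector, so P e_j — column j of P — equals [bj]_G.
b1 = -g1 + 2g2, giving column 1 = [-1, 2]; repeating for each j gives P = [[-1, -2], [2, 0]].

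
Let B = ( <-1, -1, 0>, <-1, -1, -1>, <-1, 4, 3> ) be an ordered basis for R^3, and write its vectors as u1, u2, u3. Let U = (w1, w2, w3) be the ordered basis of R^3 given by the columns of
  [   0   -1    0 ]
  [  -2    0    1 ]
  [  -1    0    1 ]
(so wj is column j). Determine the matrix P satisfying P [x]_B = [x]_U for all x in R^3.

Let M have columns uj and N have columns wj. Then for every x, N [x]_U = x = M [x]_B, so P = N^(-1) M.
Since det N = -1, N^(-1) has integer entries; multiplying gives P = [[1, 0, -1], [1, 1, 1], [1, -1, 2]].

[[1, 0, -1], [1, 1, 1], [1, -1, 2]]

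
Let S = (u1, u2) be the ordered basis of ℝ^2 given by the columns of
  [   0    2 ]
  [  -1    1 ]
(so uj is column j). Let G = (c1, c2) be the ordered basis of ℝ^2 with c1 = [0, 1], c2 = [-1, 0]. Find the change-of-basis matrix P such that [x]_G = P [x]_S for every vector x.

[[-1, 1], [0, -2]]

Take x = uj: its S-coordinates are the j-th standard unit vector, so P e_j — column j of P — equals [uj]_G.
u1 = -c1 + 0·c2, giving column 1 = [-1, 0]; repeating for each j gives P = [[-1, 1], [0, -2]].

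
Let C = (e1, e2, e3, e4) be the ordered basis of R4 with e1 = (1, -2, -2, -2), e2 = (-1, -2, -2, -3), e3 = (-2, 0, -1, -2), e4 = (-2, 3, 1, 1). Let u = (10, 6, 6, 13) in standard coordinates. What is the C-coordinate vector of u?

(3, -3, -4, 2)

Write u = c_1 e1 + ... + c_4 e4 and solve for the c_i.
Gaussian elimination on [M | u] yields c = (3, -3, -4, 2).
Check: 3e1 - 3e2 - 4e3 + 2e4 = (10, 6, 6, 13).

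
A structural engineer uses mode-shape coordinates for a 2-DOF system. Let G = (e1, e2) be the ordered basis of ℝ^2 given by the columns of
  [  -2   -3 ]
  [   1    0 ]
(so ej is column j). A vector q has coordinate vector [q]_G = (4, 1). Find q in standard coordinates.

q = M [q]_G, where M has columns e1, e2.
Carrying out the matrix-vector product, q = (-11, 4).

(-11, 4)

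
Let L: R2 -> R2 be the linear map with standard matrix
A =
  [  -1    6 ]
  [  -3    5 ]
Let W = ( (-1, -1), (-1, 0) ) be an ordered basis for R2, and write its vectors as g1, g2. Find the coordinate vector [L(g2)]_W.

Column 2 of [L]_W is the W-coordinate vector of L(g2).
In standard coordinates L(g2) = A g2 = (1, 3).
Converting to W: (1, 3) = -3g1 + 2g2, so the coordinate vector is (-3, 2).

(-3, 2)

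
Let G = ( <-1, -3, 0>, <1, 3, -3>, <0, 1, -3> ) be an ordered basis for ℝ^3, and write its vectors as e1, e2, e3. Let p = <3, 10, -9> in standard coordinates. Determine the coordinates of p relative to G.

We seek scalars with c_1 e1 + ... + c_3 e3 = p; equivalently solve M c = p where the columns of M are e1, ..., e3.
Solving this 3x3 system gives c = (-1, 2, 1).
Check: -e1 + 2e2 + e3 = <3, 10, -9>.

<-1, 2, 1>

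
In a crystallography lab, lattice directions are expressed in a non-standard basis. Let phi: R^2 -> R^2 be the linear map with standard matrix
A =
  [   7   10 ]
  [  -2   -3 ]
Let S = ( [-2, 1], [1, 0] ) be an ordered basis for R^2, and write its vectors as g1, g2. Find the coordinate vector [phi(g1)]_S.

Compute phi(g1) = A g1 = [-4, 1] in standard coordinates.
Then write this in S-coordinates: solve for y in y_1 g1 + y_2 g2 = [-4, 1].
This gives y = [1, -2], which is column 1 of [phi]_S.

[1, -2]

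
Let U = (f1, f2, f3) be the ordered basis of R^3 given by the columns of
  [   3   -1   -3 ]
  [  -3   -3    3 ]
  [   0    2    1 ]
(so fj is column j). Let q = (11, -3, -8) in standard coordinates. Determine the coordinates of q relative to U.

[q]_U is the unique c with M c = q, where M has columns f1, ..., f3.
Row-reducing the augmented matrix [M | q] gives c = (-1, -2, -4).
Check: -f1 - 2f2 - 4f3 = (11, -3, -8).

(-1, -2, -4)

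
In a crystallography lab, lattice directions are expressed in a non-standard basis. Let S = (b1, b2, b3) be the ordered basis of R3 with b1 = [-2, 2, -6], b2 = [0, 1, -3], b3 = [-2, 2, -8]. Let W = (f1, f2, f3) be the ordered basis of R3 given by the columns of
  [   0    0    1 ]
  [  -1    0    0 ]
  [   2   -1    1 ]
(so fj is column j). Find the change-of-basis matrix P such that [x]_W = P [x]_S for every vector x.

Let M have columns bj and N have columns fj. Then for every x, N [x]_W = x = M [x]_S, so P = N^(-1) M.
Since det N = 1, N^(-1) has integer entries; multiplying gives P = [[-2, -1, -2], [0, 1, 2], [-2, 0, -2]].

[[-2, -1, -2], [0, 1, 2], [-2, 0, -2]]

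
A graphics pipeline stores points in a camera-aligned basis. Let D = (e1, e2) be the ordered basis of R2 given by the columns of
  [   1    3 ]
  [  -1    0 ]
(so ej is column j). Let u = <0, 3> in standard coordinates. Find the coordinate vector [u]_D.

Write u = c_1 e1 + c_2 e2 and solve for the c_i.
System: c_1 + 3c_2 = 0, -c_1 + 0c_2 = 3; solving gives c_1 = -3, c_2 = 1.
Check: -3e1 + e2 = <0, 3>.

<-3, 1>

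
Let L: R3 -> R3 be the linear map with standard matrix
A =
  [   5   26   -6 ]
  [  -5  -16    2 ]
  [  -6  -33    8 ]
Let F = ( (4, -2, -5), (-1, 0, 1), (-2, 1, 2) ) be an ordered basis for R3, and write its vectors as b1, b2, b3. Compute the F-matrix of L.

Let P have columns b1, ..., b3. Then [L]_F = P^(-1) A P.
Here det P = 1, so P^(-1) is integer; computing A P first and then P^(-1)(A P) gives [[0, -3, 1], [-2, -3, 0], [2, 1, 0]].

[[0, -3, 1], [-2, -3, 0], [2, 1, 0]]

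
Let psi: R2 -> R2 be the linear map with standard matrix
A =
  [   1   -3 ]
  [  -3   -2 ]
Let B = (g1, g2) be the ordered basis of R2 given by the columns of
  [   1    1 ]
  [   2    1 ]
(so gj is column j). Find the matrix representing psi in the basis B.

With P the matrix whose columns are g1, g2, [psi]_B = P^(-1) A P.
Column by column: psi(g1) = A g1 = <-5, -7>; its B-coordinates <-2, -3> give column 1.
Continuing for each basis vector yields [psi]_B = [[-2, -3], [-3, 1]].

[[-2, -3], [-3, 1]]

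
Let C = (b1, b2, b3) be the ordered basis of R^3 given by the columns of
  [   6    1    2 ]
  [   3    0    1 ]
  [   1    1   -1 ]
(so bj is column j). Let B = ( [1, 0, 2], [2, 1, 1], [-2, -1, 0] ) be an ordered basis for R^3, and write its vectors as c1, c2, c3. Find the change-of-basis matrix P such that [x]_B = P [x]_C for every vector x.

Let M have columns bj and N have columns cj. Then for every x, N [x]_B = x = M [x]_C, so P = N^(-1) M.
Since det N = 1, N^(-1) has integer entries; multiplying gives P = [[0, 1, 0], [1, -1, -1], [-2, -1, -2]].

[[0, 1, 0], [1, -1, -1], [-2, -1, -2]]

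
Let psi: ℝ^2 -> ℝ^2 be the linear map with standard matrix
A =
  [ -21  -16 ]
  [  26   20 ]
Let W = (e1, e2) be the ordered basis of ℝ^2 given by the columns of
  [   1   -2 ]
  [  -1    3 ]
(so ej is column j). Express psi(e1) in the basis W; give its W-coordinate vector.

[-3, 1]

Column 1 of [psi]_W is the W-coordinate vector of psi(e1).
In standard coordinates psi(e1) = A e1 = [-5, 6].
Converting to W: [-5, 6] = -3e1 + e2, so the coordinate vector is [-3, 1].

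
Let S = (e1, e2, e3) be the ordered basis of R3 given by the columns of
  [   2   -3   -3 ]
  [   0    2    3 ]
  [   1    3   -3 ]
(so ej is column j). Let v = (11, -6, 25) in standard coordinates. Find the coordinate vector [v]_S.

(4, 3, -4)

Write v = c_1 e1 + ... + c_3 e3 and solve for the c_i.
Solving this 3x3 system gives c = (4, 3, -4).
Check: 4e1 + 3e2 - 4e3 = (11, -6, 25).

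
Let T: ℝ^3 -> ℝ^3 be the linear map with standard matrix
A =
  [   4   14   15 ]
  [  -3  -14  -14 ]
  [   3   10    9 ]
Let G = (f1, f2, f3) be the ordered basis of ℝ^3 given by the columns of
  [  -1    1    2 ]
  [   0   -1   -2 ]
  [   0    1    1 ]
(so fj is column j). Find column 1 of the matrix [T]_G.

Compute T(f1) = A f1 = (-4, 3, -3) in standard coordinates.
Then write this in G-coordinates: solve for y in y_1 f1 + ... + y_3 f3 = (-4, 3, -3).
This gives y = (1, -3, 0), which is column 1 of [T]_G.

(1, -3, 0)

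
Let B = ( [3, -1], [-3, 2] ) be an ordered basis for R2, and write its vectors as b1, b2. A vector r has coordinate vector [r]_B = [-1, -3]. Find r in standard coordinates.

r = M [r]_B, where M has columns b1, b2.
Carrying out the matrix-vector product, r = [6, -5].

[6, -5]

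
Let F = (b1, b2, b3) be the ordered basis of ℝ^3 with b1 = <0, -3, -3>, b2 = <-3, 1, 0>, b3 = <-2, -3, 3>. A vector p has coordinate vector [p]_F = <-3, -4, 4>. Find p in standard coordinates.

<4, -7, 21>

By definition p = -3b1 - 4b2 + 4b3.
Summing componentwise gives <4, -7, 21>.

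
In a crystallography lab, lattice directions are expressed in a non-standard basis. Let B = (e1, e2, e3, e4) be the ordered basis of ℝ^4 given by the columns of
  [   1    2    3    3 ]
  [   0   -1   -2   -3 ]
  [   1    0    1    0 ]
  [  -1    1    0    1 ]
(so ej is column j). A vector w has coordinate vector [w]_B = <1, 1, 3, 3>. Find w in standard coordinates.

The coordinates say w = e1 + e2 + 3e3 + 3e4; adding the scaled basis vectors gives <21, -16, 4, 3>.

<21, -16, 4, 3>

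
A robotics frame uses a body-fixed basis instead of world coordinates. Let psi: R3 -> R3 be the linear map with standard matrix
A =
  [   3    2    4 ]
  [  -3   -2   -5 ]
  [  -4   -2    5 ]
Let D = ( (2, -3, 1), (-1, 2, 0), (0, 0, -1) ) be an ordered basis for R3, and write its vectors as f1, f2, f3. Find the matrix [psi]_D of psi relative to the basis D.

[[3, 1, -3], [2, 1, -2], [0, 1, 2]]

With P the matrix whose columns are f1, ..., f3, [psi]_D = P^(-1) A P.
Column by column: psi(f1) = A f1 = (4, -5, 3); its D-coordinates (3, 2, 0) give column 1.
Continuing for each basis vector yields [psi]_D = [[3, 1, -3], [2, 1, -2], [0, 1, 2]].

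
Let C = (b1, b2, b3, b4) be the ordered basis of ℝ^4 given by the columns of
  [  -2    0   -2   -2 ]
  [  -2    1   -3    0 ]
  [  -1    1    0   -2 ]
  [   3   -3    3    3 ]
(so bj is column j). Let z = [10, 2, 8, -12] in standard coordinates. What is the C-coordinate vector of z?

[-3, -1, 1, -3]

We seek scalars with c_1 b1 + ... + c_4 b4 = z; equivalently solve M c = z where the columns of M are b1, ..., b4.
Row-reducing the augmented matrix [M | z] gives c = (-3, -1, 1, -3).
Check: -3b1 - b2 + b3 - 3b4 = [10, 2, 8, -12].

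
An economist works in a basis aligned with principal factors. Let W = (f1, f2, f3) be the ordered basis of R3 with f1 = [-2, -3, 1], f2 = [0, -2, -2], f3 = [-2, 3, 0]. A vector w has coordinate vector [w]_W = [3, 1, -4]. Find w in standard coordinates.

By definition w = 3f1 + f2 - 4f3.
Summing componentwise gives [2, -23, 1].

[2, -23, 1]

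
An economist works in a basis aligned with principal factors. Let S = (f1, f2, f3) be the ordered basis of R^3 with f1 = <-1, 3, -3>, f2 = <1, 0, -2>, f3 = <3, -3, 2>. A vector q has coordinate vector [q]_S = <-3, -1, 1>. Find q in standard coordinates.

The coordinates say q = -3f1 - f2 + f3; adding the scaled basis vectors gives <5, -12, 13>.

<5, -12, 13>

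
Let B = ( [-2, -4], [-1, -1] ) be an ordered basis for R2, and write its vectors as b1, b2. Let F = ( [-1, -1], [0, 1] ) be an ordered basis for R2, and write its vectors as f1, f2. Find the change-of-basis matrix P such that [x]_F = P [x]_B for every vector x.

Take x = bj: its B-coordinates are the j-th standard unit vector, so P e_j — column j of P — equals [bj]_F.
b1 = 2f1 - 2f2, giving column 1 = [2, -2]; repeating for each j gives P = [[2, 1], [-2, 0]].

[[2, 1], [-2, 0]]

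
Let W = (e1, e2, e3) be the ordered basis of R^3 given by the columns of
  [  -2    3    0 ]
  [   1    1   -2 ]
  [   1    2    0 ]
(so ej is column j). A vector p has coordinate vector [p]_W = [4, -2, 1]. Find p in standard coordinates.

By definition p = 4e1 - 2e2 + e3.
Summing componentwise gives [-14, 0, 0].

[-14, 0, 0]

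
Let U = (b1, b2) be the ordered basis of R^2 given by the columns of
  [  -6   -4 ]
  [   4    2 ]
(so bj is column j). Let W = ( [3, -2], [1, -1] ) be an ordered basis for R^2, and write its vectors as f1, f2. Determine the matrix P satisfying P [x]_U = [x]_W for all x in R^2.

[[-2, -2], [0, 2]]

Column j of P is [bj]_W, since P maps U-coordinates to W-coordinates.
Expressing b1 in W: b1 = -2f1 + 0·f2, so column 1 of P is [-2, 0].
Doing the same for each bj gives P = [[-2, -2], [0, 2]].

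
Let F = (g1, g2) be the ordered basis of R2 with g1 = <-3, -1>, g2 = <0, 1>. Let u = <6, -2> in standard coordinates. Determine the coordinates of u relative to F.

<-2, -4>

Write u = c_1 g1 + c_2 g2 and solve for the c_i.
System: -3c_1 + 0c_2 = 6, -c_1 + c_2 = -2; solving gives c_1 = -2, c_2 = -4.
Check: -2g1 - 4g2 = <6, -2>.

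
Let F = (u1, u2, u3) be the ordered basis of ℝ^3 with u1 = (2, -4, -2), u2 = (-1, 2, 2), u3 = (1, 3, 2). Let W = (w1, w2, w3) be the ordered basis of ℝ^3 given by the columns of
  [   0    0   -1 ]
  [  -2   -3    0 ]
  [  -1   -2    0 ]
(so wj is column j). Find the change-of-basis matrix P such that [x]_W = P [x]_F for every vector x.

[[2, 2, 0], [0, -2, -1], [-2, 1, -1]]

Take x = uj: its F-coordinates are the j-th standard unit vector, so P e_j — column j of P — equals [uj]_W.
u1 = 2w1 + 0·w2 - 2w3, giving column 1 = (2, 0, -2); repeating for each j gives P = [[2, 2, 0], [0, -2, -1], [-2, 1, -1]].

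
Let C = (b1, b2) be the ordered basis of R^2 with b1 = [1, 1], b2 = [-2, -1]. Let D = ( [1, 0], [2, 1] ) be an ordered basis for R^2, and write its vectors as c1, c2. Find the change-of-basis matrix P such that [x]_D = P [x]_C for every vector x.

[[-1, 0], [1, -1]]

Take x = bj: its C-coordinates are the j-th standard unit vector, so P e_j — column j of P — equals [bj]_D.
b1 = -c1 + c2, giving column 1 = [-1, 1]; repeating for each j gives P = [[-1, 0], [1, -1]].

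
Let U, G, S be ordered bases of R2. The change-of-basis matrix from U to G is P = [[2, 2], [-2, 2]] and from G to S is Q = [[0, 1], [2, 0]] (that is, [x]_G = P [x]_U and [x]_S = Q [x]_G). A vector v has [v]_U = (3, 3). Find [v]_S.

(0, 24)

Apply P to get G-coordinates (12, 0), then Q to get S-coordinates.
The result is [v]_S = (0, 24).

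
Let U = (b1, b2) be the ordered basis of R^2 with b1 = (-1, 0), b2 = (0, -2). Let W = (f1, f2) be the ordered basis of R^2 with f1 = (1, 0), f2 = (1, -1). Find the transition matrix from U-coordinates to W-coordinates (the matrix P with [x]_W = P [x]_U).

[[-1, -2], [0, 2]]

Let M have columns bj and N have columns fj. Then for every x, N [x]_W = x = M [x]_U, so P = N^(-1) M.
Since det N = -1, N^(-1) has integer entries; multiplying gives P = [[-1, -2], [0, 2]].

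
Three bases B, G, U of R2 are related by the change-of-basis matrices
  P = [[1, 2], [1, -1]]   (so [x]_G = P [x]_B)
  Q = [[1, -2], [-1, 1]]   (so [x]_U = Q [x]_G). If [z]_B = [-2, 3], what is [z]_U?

[14, -9]

Composing the changes, [z]_U = Q P [z]_B.
Q P = [[-1, 4], [0, -3]]; applying this to [-2, 3] gives [14, -9].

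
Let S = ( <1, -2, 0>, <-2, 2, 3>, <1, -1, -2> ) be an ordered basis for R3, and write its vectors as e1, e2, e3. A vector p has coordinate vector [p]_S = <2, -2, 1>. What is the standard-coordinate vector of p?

<7, -9, -8>

By definition p = 2e1 - 2e2 + e3.
Summing componentwise gives <7, -9, -8>.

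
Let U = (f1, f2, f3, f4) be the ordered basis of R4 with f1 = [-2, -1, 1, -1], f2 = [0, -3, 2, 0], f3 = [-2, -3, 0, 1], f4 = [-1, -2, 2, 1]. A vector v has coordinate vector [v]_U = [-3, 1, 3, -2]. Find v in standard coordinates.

[2, -5, -5, 4]

v = M [v]_U, where M has columns f1, ..., f4.
Carrying out the matrix-vector product, v = [2, -5, -5, 4].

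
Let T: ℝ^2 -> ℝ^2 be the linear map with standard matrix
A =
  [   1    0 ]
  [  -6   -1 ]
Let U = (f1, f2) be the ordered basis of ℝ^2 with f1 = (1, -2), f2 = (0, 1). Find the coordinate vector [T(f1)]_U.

Column 1 of [T]_U is the U-coordinate vector of T(f1).
In standard coordinates T(f1) = A f1 = (1, -4).
Converting to U: (1, -4) = f1 - 2f2, so the coordinate vector is (1, -2).

(1, -2)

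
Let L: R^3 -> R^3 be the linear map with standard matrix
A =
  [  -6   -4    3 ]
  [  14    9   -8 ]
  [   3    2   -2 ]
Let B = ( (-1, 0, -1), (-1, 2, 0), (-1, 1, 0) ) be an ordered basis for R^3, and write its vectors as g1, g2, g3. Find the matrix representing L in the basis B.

The j-th column of [L]_B is [L(gj)]_B.
L(g1) = A g1 = (3, -6, -1) = g1 - 2g2 - 2g3, so column 1 is (1, -2, -2).
Repeating for g2, g3 and assembling the columns gives [[1, -1, 1], [-2, 1, -2], [-2, 2, -1]].

[[1, -1, 1], [-2, 1, -2], [-2, 2, -1]]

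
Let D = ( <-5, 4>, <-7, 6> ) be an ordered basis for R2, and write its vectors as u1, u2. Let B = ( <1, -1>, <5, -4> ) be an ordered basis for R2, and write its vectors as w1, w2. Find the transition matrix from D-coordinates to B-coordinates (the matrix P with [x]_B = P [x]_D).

[[0, -2], [-1, -1]]

Let M have columns uj and N have columns wj. Then for every x, N [x]_B = x = M [x]_D, so P = N^(-1) M.
Since det N = 1, N^(-1) has integer entries; multiplying gives P = [[0, -2], [-1, -1]].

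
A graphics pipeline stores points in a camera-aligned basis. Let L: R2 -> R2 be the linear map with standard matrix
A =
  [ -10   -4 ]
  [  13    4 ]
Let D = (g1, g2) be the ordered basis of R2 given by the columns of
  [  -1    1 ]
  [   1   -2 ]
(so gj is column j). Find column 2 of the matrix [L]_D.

(-1, -3)

Compute L(g2) = A g2 = (-2, 5) in standard coordinates.
Then write this in D-coordinates: solve for y in y_1 g1 + y_2 g2 = (-2, 5).
This gives y = (-1, -3), which is column 2 of [L]_D.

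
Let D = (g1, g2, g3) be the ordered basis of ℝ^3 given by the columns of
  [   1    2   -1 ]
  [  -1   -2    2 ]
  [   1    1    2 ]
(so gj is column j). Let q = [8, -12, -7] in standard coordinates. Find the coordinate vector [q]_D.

[q]_D is the unique c with M c = q, where M has columns g1, ..., g3.
Row-reducing the augmented matrix [M | q] gives c = (-2, 3, -4).
Check: -2g1 + 3g2 - 4g3 = [8, -12, -7].

[-2, 3, -4]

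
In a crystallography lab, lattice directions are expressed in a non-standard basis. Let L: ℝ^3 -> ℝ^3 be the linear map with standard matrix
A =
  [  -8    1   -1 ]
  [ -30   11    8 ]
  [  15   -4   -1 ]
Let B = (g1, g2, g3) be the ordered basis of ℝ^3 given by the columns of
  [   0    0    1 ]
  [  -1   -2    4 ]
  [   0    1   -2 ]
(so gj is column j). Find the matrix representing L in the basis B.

Let P have columns g1, ..., g3. Then [L]_B = P^(-1) A P.
Here det P = -1, so P^(-1) is integer; computing A P first and then P^(-1)(A P) gives [[3, 0, 0], [2, 1, -3], [-1, -3, -2]].

[[3, 0, 0], [2, 1, -3], [-1, -3, -2]]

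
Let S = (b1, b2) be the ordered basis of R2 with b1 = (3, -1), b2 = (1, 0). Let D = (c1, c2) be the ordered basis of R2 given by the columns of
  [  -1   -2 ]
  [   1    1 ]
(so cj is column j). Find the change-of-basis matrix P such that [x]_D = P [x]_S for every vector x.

[[1, 1], [-2, -1]]

Let M have columns bj and N have columns cj. Then for every x, N [x]_D = x = M [x]_S, so P = N^(-1) M.
Since det N = 1, N^(-1) has integer entries; multiplying gives P = [[1, 1], [-2, -1]].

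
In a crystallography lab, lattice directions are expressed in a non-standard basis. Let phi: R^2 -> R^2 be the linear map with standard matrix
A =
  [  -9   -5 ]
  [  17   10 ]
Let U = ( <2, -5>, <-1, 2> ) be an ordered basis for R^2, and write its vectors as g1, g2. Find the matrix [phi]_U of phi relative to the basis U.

[[2, -1], [-3, -1]]

The j-th column of [phi]_U is [phi(gj)]_U.
phi(g1) = A g1 = <7, -16> = 2g1 - 3g2, so column 1 is <2, -3>.
Repeating for g2 and assembling the columns gives [[2, -1], [-3, -1]].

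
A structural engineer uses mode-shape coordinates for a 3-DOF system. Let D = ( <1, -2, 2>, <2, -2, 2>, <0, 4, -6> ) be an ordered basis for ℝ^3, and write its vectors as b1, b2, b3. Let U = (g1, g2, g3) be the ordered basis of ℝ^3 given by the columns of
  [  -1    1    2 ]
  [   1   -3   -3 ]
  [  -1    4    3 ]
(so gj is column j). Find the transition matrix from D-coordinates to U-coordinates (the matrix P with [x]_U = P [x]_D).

Take x = bj: its D-coordinates are the j-th standard unit vector, so P e_j — column j of P — equals [bj]_U.
b1 = g1 + 0·g2 + g3, giving column 1 = <1, 0, 1>; repeating for each j gives P = [[1, -2, -2], [0, 0, -2], [1, 0, 0]].

[[1, -2, -2], [0, 0, -2], [1, 0, 0]]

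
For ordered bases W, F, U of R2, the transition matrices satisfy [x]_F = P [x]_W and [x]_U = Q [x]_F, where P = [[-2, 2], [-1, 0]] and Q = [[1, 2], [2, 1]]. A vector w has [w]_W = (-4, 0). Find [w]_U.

First [w]_F = P [w]_W = (8, 4).
Then [w]_U = Q [w]_F = (16, 20).

(16, 20)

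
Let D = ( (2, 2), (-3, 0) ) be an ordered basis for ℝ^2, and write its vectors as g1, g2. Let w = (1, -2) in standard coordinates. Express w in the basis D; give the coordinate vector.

(-1, -1)

Write w = c_1 g1 + c_2 g2 and solve for the c_i.
System: 2c_1 - 3c_2 = 1, 2c_1 + 0c_2 = -2; solving gives c_1 = -1, c_2 = -1.
Check: -g1 - g2 = (1, -2).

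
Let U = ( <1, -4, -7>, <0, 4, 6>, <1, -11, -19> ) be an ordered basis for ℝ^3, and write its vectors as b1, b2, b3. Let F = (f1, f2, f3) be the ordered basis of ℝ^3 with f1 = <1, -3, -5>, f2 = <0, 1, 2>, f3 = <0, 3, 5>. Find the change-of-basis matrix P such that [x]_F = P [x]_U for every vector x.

Take x = bj: its U-coordinates are the j-th standard unit vector, so P e_j — column j of P — equals [bj]_F.
b1 = f1 - f2 + 0·f3, giving column 1 = <1, -1, 0>; repeating for each j gives P = [[1, 0, 1], [-1, -2, -2], [0, 2, -2]].

[[1, 0, 1], [-1, -2, -2], [0, 2, -2]]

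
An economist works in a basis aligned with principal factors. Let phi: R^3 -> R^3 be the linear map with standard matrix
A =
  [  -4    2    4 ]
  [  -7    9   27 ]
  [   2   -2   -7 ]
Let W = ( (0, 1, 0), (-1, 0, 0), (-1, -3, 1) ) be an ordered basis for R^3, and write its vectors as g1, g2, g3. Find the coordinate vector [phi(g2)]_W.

(1, -2, -2)

Compute phi(g2) = A g2 = (4, 7, -2) in standard coordinates.
Then write this in W-coordinates: solve for y in y_1 g1 + ... + y_3 g3 = (4, 7, -2).
This gives y = (1, -2, -2), which is column 2 of [phi]_W.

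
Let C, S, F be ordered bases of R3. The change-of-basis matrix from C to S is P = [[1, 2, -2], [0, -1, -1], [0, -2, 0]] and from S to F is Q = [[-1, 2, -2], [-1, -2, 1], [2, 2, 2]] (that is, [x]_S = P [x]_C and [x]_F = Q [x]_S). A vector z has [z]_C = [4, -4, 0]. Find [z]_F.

[-4, 4, 16]

Apply P to get S-coordinates [-4, 4, 8], then Q to get F-coordinates.
The result is [z]_F = [-4, 4, 16].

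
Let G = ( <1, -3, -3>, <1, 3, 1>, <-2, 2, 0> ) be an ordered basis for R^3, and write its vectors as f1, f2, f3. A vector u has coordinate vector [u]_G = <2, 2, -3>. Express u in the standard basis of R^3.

The coordinates say u = 2f1 + 2f2 - 3f3; adding the scaled basis vectors gives <10, -6, -4>.

<10, -6, -4>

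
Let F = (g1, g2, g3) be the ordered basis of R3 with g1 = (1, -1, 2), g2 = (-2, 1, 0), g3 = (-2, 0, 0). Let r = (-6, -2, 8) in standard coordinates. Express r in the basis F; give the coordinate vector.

We seek scalars with c_1 g1 + ... + c_3 g3 = r; equivalently solve M c = r where the columns of M are g1, ..., g3.
Row-reducing the augmented matrix [M | r] gives c = (4, 2, 3).
Check: 4g1 + 2g2 + 3g3 = (-6, -2, 8).

(4, 2, 3)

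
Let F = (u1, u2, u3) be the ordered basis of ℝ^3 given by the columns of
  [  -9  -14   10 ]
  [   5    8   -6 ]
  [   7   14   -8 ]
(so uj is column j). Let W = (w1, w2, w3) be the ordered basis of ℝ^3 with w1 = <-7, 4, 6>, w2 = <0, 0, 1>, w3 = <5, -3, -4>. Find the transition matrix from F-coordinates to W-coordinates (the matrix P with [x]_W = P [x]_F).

Column j of P is [uj]_W, since P maps F-coordinates to W-coordinates.
Expressing u1 in W: u1 = 2w1 - w2 + w3, so column 1 of P is <2, -1, 1>.
Doing the same for each uj gives P = [[2, 2, 0], [-1, 2, 0], [1, 0, 2]].

[[2, 2, 0], [-1, 2, 0], [1, 0, 2]]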